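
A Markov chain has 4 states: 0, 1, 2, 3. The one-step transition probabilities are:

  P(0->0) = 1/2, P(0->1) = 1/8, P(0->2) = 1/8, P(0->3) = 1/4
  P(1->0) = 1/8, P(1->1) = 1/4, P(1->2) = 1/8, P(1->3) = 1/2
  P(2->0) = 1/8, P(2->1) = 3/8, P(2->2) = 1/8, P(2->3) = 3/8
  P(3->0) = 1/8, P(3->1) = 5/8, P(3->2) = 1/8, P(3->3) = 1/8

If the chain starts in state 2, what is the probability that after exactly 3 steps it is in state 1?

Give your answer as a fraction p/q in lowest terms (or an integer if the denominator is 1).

Answer: 185/512

Derivation:
Computing P^3 by repeated multiplication:
P^1 =
  0: [1/2, 1/8, 1/8, 1/4]
  1: [1/8, 1/4, 1/8, 1/2]
  2: [1/8, 3/8, 1/8, 3/8]
  3: [1/8, 5/8, 1/8, 1/8]
P^2 =
  0: [5/16, 19/64, 1/8, 17/64]
  1: [11/64, 7/16, 1/8, 17/64]
  2: [11/64, 25/64, 1/8, 5/16]
  3: [11/64, 19/64, 1/8, 13/32]
P^3 =
  0: [31/128, 167/512, 1/8, 157/512]
  1: [97/512, 11/32, 1/8, 175/512]
  2: [97/512, 185/512, 1/8, 83/256]
  3: [97/512, 203/512, 1/8, 37/128]

(P^3)[2 -> 1] = 185/512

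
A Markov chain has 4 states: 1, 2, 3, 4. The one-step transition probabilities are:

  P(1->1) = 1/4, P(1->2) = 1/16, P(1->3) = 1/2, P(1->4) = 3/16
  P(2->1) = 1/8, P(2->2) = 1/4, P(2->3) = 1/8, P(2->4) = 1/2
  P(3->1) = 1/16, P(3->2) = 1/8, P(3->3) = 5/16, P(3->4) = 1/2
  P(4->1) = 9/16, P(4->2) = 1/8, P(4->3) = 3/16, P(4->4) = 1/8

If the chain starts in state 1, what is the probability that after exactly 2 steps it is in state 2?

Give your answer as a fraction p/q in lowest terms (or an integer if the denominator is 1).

Computing P^2 by repeated multiplication:
P^1 =
  1: [1/4, 1/16, 1/2, 3/16]
  2: [1/8, 1/4, 1/8, 1/2]
  3: [1/16, 1/8, 5/16, 1/2]
  4: [9/16, 1/8, 3/16, 1/8]
P^2 =
  1: [53/256, 15/128, 83/256, 45/128]
  2: [45/128, 19/128, 29/128, 35/128]
  3: [85/256, 35/256, 61/256, 75/256]
  4: [61/256, 27/256, 97/256, 71/256]

(P^2)[1 -> 2] = 15/128

Answer: 15/128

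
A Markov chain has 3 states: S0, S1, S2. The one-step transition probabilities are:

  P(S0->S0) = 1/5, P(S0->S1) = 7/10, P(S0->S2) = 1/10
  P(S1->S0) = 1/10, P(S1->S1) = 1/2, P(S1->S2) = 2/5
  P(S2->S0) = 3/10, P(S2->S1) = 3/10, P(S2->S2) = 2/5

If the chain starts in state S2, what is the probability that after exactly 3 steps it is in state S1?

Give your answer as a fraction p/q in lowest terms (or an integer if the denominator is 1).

Computing P^3 by repeated multiplication:
P^1 =
  S0: [1/5, 7/10, 1/10]
  S1: [1/10, 1/2, 2/5]
  S2: [3/10, 3/10, 2/5]
P^2 =
  S0: [7/50, 13/25, 17/50]
  S1: [19/100, 11/25, 37/100]
  S2: [21/100, 12/25, 31/100]
P^3 =
  S0: [91/500, 23/50, 179/500]
  S1: [193/1000, 58/125, 343/1000]
  S2: [183/1000, 12/25, 337/1000]

(P^3)[S2 -> S1] = 12/25

Answer: 12/25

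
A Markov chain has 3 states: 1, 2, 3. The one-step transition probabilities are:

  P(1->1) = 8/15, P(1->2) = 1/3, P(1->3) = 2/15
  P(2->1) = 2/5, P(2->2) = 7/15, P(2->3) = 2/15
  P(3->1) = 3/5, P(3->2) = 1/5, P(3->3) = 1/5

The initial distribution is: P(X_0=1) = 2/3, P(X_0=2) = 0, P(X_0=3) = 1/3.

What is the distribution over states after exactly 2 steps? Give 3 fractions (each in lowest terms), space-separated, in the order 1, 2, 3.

Propagating the distribution step by step (d_{t+1} = d_t * P):
d_0 = (1=2/3, 2=0, 3=1/3)
  d_1[1] = 2/3*8/15 + 0*2/5 + 1/3*3/5 = 5/9
  d_1[2] = 2/3*1/3 + 0*7/15 + 1/3*1/5 = 13/45
  d_1[3] = 2/3*2/15 + 0*2/15 + 1/3*1/5 = 7/45
d_1 = (1=5/9, 2=13/45, 3=7/45)
  d_2[1] = 5/9*8/15 + 13/45*2/5 + 7/45*3/5 = 341/675
  d_2[2] = 5/9*1/3 + 13/45*7/15 + 7/45*1/5 = 79/225
  d_2[3] = 5/9*2/15 + 13/45*2/15 + 7/45*1/5 = 97/675
d_2 = (1=341/675, 2=79/225, 3=97/675)

Answer: 341/675 79/225 97/675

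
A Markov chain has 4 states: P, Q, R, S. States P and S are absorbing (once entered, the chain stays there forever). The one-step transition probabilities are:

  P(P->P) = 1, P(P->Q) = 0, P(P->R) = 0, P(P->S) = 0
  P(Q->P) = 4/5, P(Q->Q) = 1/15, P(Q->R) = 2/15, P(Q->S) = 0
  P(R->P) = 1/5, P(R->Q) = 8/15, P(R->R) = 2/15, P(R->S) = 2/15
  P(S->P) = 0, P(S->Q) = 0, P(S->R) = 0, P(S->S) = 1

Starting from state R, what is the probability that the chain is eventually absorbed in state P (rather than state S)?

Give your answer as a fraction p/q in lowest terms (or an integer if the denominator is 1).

Answer: 69/83

Derivation:
Let a_i = P(absorbed in P | start in state i).
Boundary conditions: a_P = 1, a_S = 0.
For each transient state i, a_i = sum_j P(i->j) * a_j:
  a_Q = 4/5*a_P + 1/15*a_Q + 2/15*a_R + 0*a_S
  a_R = 1/5*a_P + 8/15*a_Q + 2/15*a_R + 2/15*a_S

Substituting a_P = 1 and a_S = 0, rearrange to (I - Q) a = r where r[i] = P(i -> P):
  [14/15, -2/15] . (a_Q, a_R) = 4/5
  [-8/15, 13/15] . (a_Q, a_R) = 1/5

Solving yields:
  a_Q = 81/83
  a_R = 69/83

Starting state is R, so the absorption probability is a_R = 69/83.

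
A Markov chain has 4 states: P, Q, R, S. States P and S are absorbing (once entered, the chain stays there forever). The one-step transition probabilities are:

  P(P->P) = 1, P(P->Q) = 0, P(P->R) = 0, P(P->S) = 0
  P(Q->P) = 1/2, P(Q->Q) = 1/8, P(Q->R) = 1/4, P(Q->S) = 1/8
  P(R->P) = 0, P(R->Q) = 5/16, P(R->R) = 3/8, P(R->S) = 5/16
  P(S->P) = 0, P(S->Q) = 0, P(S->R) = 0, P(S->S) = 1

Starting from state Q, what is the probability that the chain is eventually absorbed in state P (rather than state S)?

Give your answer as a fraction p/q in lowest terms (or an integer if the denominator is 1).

Answer: 2/3

Derivation:
Let a_i = P(absorbed in P | start in state i).
Boundary conditions: a_P = 1, a_S = 0.
For each transient state i, a_i = sum_j P(i->j) * a_j:
  a_Q = 1/2*a_P + 1/8*a_Q + 1/4*a_R + 1/8*a_S
  a_R = 0*a_P + 5/16*a_Q + 3/8*a_R + 5/16*a_S

Substituting a_P = 1 and a_S = 0, rearrange to (I - Q) a = r where r[i] = P(i -> P):
  [7/8, -1/4] . (a_Q, a_R) = 1/2
  [-5/16, 5/8] . (a_Q, a_R) = 0

Solving yields:
  a_Q = 2/3
  a_R = 1/3

Starting state is Q, so the absorption probability is a_Q = 2/3.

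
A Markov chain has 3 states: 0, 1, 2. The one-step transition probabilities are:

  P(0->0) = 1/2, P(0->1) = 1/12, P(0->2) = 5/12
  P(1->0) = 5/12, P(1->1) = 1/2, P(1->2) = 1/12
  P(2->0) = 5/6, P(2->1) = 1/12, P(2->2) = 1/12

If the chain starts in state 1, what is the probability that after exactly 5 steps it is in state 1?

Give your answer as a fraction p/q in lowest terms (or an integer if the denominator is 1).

Answer: 6371/41472

Derivation:
Computing P^5 by repeated multiplication:
P^1 =
  0: [1/2, 1/12, 5/12]
  1: [5/12, 1/2, 1/12]
  2: [5/6, 1/12, 1/12]
P^2 =
  0: [91/144, 17/144, 1/4]
  1: [35/72, 7/24, 2/9]
  2: [25/48, 17/144, 13/36]
P^3 =
  0: [991/1728, 229/1728, 127/432]
  1: [475/864, 59/288, 53/216]
  2: [1055/1728, 229/1728, 37/144]
P^4 =
  0: [4057/6912, 2873/20736, 1423/5184]
  1: [5855/10368, 583/3456, 691/2592]
  2: [11915/20736, 2873/20736, 1487/5184]
P^5 =
  0: [144311/248832, 35101/248832, 5785/20736]
  1: [71515/124416, 6371/41472, 8447/31104]
  2: [48445/82944, 35101/248832, 17099/62208]

(P^5)[1 -> 1] = 6371/41472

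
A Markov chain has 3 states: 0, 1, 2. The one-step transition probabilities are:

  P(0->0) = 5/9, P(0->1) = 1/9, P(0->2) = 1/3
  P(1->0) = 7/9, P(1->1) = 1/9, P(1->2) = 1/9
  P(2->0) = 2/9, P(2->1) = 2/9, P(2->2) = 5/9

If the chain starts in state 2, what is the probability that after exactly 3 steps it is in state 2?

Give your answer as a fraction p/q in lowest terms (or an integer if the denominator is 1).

Computing P^3 by repeated multiplication:
P^1 =
  0: [5/9, 1/9, 1/3]
  1: [7/9, 1/9, 1/9]
  2: [2/9, 2/9, 5/9]
P^2 =
  0: [38/81, 4/27, 31/81]
  1: [44/81, 10/81, 1/3]
  2: [34/81, 14/81, 11/27]
P^3 =
  0: [112/243, 112/729, 281/729]
  1: [344/729, 4/27, 277/729]
  2: [334/729, 38/243, 281/729]

(P^3)[2 -> 2] = 281/729

Answer: 281/729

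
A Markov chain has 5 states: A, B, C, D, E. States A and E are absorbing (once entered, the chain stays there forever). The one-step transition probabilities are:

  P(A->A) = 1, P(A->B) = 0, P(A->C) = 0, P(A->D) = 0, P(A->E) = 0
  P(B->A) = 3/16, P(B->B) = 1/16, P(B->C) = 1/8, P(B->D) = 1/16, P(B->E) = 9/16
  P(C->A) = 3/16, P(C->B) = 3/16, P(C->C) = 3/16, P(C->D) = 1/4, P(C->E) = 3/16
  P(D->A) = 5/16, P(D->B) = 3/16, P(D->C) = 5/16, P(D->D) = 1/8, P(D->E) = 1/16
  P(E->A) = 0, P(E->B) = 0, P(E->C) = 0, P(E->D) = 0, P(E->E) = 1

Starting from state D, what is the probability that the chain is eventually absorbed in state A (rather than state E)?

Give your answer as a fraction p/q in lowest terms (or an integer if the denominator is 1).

Answer: 25/42

Derivation:
Let a_i = P(absorbed in A | start in state i).
Boundary conditions: a_A = 1, a_E = 0.
For each transient state i, a_i = sum_j P(i->j) * a_j:
  a_B = 3/16*a_A + 1/16*a_B + 1/8*a_C + 1/16*a_D + 9/16*a_E
  a_C = 3/16*a_A + 3/16*a_B + 3/16*a_C + 1/4*a_D + 3/16*a_E
  a_D = 5/16*a_A + 3/16*a_B + 5/16*a_C + 1/8*a_D + 1/16*a_E

Substituting a_A = 1 and a_E = 0, rearrange to (I - Q) a = r where r[i] = P(i -> A):
  [15/16, -1/8, -1/16] . (a_B, a_C, a_D) = 3/16
  [-3/16, 13/16, -1/4] . (a_B, a_C, a_D) = 3/16
  [-3/16, -5/16, 7/8] . (a_B, a_C, a_D) = 5/16

Solving yields:
  a_B = 115/378
  a_C = 61/126
  a_D = 25/42

Starting state is D, so the absorption probability is a_D = 25/42.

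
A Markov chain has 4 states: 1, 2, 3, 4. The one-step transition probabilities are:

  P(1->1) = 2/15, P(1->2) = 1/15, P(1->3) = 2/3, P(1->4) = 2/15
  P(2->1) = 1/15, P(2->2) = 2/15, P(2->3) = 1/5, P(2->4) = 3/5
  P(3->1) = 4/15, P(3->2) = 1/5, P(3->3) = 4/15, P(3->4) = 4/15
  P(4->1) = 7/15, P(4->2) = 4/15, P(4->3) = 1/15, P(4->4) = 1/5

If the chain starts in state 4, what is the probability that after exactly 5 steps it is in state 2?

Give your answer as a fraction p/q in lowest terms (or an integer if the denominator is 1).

Computing P^5 by repeated multiplication:
P^1 =
  1: [2/15, 1/15, 2/3, 2/15]
  2: [1/15, 2/15, 1/5, 3/5]
  3: [4/15, 1/5, 4/15, 4/15]
  4: [7/15, 4/15, 1/15, 1/5]
P^2 =
  1: [59/225, 14/75, 13/45, 59/225]
  2: [79/225, 2/9, 37/225, 59/225]
  3: [11/45, 38/225, 23/75, 7/25]
  4: [43/225, 2/15, 89/225, 7/25]
P^3 =
  1: [833/3375, 574/3375, 23/75, 311/1125]
  2: [769/3375, 526/3375, 1147/3375, 311/1125]
  3: [173/675, 118/675, 1003/3375, 917/3375]
  4: [913/3375, 622/3375, 313/1125, 901/3375]
P^4 =
  1: [12911/50625, 8818/50625, 121/405, 13771/50625]
  2: [13183/50625, 2998/16875, 14789/50625, 4553/16875]
  3: [12751/50625, 8722/50625, 15349/50625, 4601/16875]
  4: [12511/50625, 8578/50625, 15653/50625, 13883/50625]
P^5 =
  1: [191537/759375, 131006/759375, 45967/151875, 68999/253125]
  2: [190129/759375, 130174/759375, 77209/253125, 41489/151875]
  3: [192241/759375, 14606/84375, 1831/6075, 13787/50625]
  4: [193393/759375, 132158/759375, 227339/759375, 41297/151875]

(P^5)[4 -> 2] = 132158/759375

Answer: 132158/759375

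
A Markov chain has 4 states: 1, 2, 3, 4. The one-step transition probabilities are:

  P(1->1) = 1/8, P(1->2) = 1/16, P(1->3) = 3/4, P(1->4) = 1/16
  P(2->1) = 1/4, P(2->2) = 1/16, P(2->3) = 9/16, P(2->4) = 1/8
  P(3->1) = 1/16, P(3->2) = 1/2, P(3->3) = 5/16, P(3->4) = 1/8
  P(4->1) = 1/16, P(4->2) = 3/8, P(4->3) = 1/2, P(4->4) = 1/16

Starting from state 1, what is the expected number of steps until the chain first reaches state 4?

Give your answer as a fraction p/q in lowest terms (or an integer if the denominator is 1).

Answer: 6224/685

Derivation:
Let h_i = expected steps to first reach 4 from state i.
Boundary: h_4 = 0.
First-step equations for the other states:
  h_1 = 1 + 1/8*h_1 + 1/16*h_2 + 3/4*h_3 + 1/16*h_4
  h_2 = 1 + 1/4*h_1 + 1/16*h_2 + 9/16*h_3 + 1/8*h_4
  h_3 = 1 + 1/16*h_1 + 1/2*h_2 + 5/16*h_3 + 1/8*h_4

Substituting h_4 = 0 and rearranging gives the linear system (I - Q) h = 1:
  [7/8, -1/16, -3/4] . (h_1, h_2, h_3) = 1
  [-1/4, 15/16, -9/16] . (h_1, h_2, h_3) = 1
  [-1/16, -1/2, 11/16] . (h_1, h_2, h_3) = 1

Solving yields:
  h_1 = 6224/685
  h_2 = 5904/685
  h_3 = 5856/685

Starting state is 1, so the expected hitting time is h_1 = 6224/685.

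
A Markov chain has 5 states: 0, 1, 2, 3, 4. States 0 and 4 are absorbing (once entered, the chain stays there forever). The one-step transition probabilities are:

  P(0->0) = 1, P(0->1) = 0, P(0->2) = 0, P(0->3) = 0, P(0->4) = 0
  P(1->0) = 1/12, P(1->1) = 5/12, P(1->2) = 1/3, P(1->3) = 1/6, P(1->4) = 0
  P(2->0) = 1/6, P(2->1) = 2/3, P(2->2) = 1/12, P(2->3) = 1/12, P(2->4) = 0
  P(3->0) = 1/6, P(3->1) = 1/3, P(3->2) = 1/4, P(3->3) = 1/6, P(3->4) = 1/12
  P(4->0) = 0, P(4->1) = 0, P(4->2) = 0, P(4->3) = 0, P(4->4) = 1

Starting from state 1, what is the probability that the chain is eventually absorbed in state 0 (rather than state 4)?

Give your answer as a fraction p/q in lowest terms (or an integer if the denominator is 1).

Answer: 251/277

Derivation:
Let a_i = P(absorbed in 0 | start in state i).
Boundary conditions: a_0 = 1, a_4 = 0.
For each transient state i, a_i = sum_j P(i->j) * a_j:
  a_1 = 1/12*a_0 + 5/12*a_1 + 1/3*a_2 + 1/6*a_3 + 0*a_4
  a_2 = 1/6*a_0 + 2/3*a_1 + 1/12*a_2 + 1/12*a_3 + 0*a_4
  a_3 = 1/6*a_0 + 1/3*a_1 + 1/4*a_2 + 1/6*a_3 + 1/12*a_4

Substituting a_0 = 1 and a_4 = 0, rearrange to (I - Q) a = r where r[i] = P(i -> 0):
  [7/12, -1/3, -1/6] . (a_1, a_2, a_3) = 1/12
  [-2/3, 11/12, -1/12] . (a_1, a_2, a_3) = 1/6
  [-1/3, -1/4, 5/6] . (a_1, a_2, a_3) = 1/6

Solving yields:
  a_1 = 251/277
  a_2 = 254/277
  a_3 = 232/277

Starting state is 1, so the absorption probability is a_1 = 251/277.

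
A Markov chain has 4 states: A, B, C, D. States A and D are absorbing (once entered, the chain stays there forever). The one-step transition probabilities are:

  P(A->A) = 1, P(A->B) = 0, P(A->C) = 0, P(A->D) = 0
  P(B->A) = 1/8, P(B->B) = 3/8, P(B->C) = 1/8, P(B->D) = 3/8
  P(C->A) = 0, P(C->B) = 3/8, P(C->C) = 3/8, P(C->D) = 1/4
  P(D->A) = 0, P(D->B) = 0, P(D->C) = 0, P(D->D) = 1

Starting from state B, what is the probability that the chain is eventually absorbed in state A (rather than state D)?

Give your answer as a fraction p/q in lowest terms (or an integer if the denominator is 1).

Answer: 5/22

Derivation:
Let a_i = P(absorbed in A | start in state i).
Boundary conditions: a_A = 1, a_D = 0.
For each transient state i, a_i = sum_j P(i->j) * a_j:
  a_B = 1/8*a_A + 3/8*a_B + 1/8*a_C + 3/8*a_D
  a_C = 0*a_A + 3/8*a_B + 3/8*a_C + 1/4*a_D

Substituting a_A = 1 and a_D = 0, rearrange to (I - Q) a = r where r[i] = P(i -> A):
  [5/8, -1/8] . (a_B, a_C) = 1/8
  [-3/8, 5/8] . (a_B, a_C) = 0

Solving yields:
  a_B = 5/22
  a_C = 3/22

Starting state is B, so the absorption probability is a_B = 5/22.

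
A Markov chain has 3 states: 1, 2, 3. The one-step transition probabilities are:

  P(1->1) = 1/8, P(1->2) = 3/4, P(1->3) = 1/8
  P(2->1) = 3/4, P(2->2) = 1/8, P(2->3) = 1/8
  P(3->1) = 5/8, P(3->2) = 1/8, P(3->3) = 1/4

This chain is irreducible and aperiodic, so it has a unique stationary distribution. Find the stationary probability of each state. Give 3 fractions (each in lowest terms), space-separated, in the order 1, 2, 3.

Answer: 41/91 37/91 1/7

Derivation:
The stationary distribution satisfies pi = pi * P, i.e.:
  pi_1 = 1/8*pi_1 + 3/4*pi_2 + 5/8*pi_3
  pi_2 = 3/4*pi_1 + 1/8*pi_2 + 1/8*pi_3
  pi_3 = 1/8*pi_1 + 1/8*pi_2 + 1/4*pi_3
with normalization: pi_1 + pi_2 + pi_3 = 1.

Using the first 2 balance equations plus normalization, the linear system A*pi = b is:
  [-7/8, 3/4, 5/8] . pi = 0
  [3/4, -7/8, 1/8] . pi = 0
  [1, 1, 1] . pi = 1

Solving yields:
  pi_1 = 41/91
  pi_2 = 37/91
  pi_3 = 1/7

Verification (pi * P):
  41/91*1/8 + 37/91*3/4 + 1/7*5/8 = 41/91 = pi_1  (ok)
  41/91*3/4 + 37/91*1/8 + 1/7*1/8 = 37/91 = pi_2  (ok)
  41/91*1/8 + 37/91*1/8 + 1/7*1/4 = 1/7 = pi_3  (ok)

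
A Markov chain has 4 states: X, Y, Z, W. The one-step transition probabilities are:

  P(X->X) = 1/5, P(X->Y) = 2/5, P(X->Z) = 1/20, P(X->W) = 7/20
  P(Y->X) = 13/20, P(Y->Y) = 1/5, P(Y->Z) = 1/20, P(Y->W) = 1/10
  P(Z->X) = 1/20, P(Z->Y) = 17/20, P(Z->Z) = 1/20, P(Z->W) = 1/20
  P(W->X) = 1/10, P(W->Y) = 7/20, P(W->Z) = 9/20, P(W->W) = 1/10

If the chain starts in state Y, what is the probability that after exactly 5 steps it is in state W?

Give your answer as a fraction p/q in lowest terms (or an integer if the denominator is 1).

Computing P^5 by repeated multiplication:
P^1 =
  X: [1/5, 2/5, 1/20, 7/20]
  Y: [13/20, 1/5, 1/20, 1/10]
  Z: [1/20, 17/20, 1/20, 1/20]
  W: [1/10, 7/20, 9/20, 1/10]
P^2 =
  X: [27/80, 13/40, 19/100, 59/400]
  Y: [109/400, 151/400, 9/100, 13/50]
  Z: [57/100, 1/4, 7/100, 11/100]
  W: [7/25, 211/400, 9/100, 41/400]
P^3 =
  X: [303/1000, 661/1600, 109/1000, 1399/8000]
  Y: [2643/8000, 44/125, 77/500, 1309/8000]
  Z: [291/1000, 47/125, 47/500, 239/1000]
  W: [3309/8000, 2639/8000, 91/1000, 331/2000]
P^4 =
  X: [56331/160000, 57229/160000, 2399/20000, 1703/10000]
  Y: [5103/16000, 12503/32000, 2309/20000, 27983/160000]
  Z: [207/625, 7103/20000, 91/625, 3361/20000]
  W: [50919/160000, 3667/10000, 581/5000, 31817/160000]
P^5 =
  X: [1042989/3200000, 299141/800000, 2953/25000, 582463/3200000]
  Y: [1091253/3200000, 233641/640000, 47983/400000, 278339/1600000]
  Z: [128469/400000, 30887/80000, 5861/50000, 1097/6250]
  W: [524319/1600000, 1180823/3200000, 51817/400000, 556003/3200000]

(P^5)[Y -> W] = 278339/1600000

Answer: 278339/1600000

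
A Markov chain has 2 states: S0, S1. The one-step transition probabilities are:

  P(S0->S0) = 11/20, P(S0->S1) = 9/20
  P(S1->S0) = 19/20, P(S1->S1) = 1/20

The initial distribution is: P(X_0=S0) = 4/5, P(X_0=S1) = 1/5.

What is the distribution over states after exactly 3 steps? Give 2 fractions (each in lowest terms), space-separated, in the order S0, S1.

Answer: 1677/2500 823/2500

Derivation:
Propagating the distribution step by step (d_{t+1} = d_t * P):
d_0 = (S0=4/5, S1=1/5)
  d_1[S0] = 4/5*11/20 + 1/5*19/20 = 63/100
  d_1[S1] = 4/5*9/20 + 1/5*1/20 = 37/100
d_1 = (S0=63/100, S1=37/100)
  d_2[S0] = 63/100*11/20 + 37/100*19/20 = 349/500
  d_2[S1] = 63/100*9/20 + 37/100*1/20 = 151/500
d_2 = (S0=349/500, S1=151/500)
  d_3[S0] = 349/500*11/20 + 151/500*19/20 = 1677/2500
  d_3[S1] = 349/500*9/20 + 151/500*1/20 = 823/2500
d_3 = (S0=1677/2500, S1=823/2500)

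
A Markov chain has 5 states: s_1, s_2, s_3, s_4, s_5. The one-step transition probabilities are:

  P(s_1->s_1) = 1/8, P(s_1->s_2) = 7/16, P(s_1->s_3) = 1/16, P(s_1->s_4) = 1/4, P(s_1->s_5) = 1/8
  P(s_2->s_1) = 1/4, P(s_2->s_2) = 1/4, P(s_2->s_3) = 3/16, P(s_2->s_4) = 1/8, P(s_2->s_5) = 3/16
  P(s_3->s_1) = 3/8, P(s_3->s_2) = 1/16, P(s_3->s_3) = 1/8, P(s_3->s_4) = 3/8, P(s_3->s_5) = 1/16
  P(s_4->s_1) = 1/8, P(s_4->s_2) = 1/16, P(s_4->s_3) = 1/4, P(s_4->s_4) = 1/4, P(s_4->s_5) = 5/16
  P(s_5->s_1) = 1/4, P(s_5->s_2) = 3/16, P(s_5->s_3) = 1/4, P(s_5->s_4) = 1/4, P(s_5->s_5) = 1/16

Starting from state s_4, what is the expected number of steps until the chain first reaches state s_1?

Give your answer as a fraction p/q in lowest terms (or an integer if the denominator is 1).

Answer: 18976/4117

Derivation:
Let h_i = expected steps to first reach s_1 from state i.
Boundary: h_s_1 = 0.
First-step equations for the other states:
  h_s_2 = 1 + 1/4*h_s_1 + 1/4*h_s_2 + 3/16*h_s_3 + 1/8*h_s_4 + 3/16*h_s_5
  h_s_3 = 1 + 3/8*h_s_1 + 1/16*h_s_2 + 1/8*h_s_3 + 3/8*h_s_4 + 1/16*h_s_5
  h_s_4 = 1 + 1/8*h_s_1 + 1/16*h_s_2 + 1/4*h_s_3 + 1/4*h_s_4 + 5/16*h_s_5
  h_s_5 = 1 + 1/4*h_s_1 + 3/16*h_s_2 + 1/4*h_s_3 + 1/4*h_s_4 + 1/16*h_s_5

Substituting h_s_1 = 0 and rearranging gives the linear system (I - Q) h = 1:
  [3/4, -3/16, -1/8, -3/16] . (h_s_2, h_s_3, h_s_4, h_s_5) = 1
  [-1/16, 7/8, -3/8, -1/16] . (h_s_2, h_s_3, h_s_4, h_s_5) = 1
  [-1/16, -1/4, 3/4, -5/16] . (h_s_2, h_s_3, h_s_4, h_s_5) = 1
  [-3/16, -1/4, -1/4, 15/16] . (h_s_2, h_s_3, h_s_4, h_s_5) = 1

Solving yields:
  h_s_2 = 16672/4117
  h_s_3 = 15232/4117
  h_s_4 = 18976/4117
  h_s_5 = 16848/4117

Starting state is s_4, so the expected hitting time is h_s_4 = 18976/4117.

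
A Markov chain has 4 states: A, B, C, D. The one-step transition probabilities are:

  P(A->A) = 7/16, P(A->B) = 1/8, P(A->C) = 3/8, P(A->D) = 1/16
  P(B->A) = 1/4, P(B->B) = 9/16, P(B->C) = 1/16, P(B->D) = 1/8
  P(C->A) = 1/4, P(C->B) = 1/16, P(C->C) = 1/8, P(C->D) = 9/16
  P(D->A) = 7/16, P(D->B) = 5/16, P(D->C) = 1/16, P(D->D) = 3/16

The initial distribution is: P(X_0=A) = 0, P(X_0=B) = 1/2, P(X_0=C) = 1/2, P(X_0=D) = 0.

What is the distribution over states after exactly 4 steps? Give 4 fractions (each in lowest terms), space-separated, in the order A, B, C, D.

Answer: 45725/131072 35755/131072 24039/131072 25553/131072

Derivation:
Propagating the distribution step by step (d_{t+1} = d_t * P):
d_0 = (A=0, B=1/2, C=1/2, D=0)
  d_1[A] = 0*7/16 + 1/2*1/4 + 1/2*1/4 + 0*7/16 = 1/4
  d_1[B] = 0*1/8 + 1/2*9/16 + 1/2*1/16 + 0*5/16 = 5/16
  d_1[C] = 0*3/8 + 1/2*1/16 + 1/2*1/8 + 0*1/16 = 3/32
  d_1[D] = 0*1/16 + 1/2*1/8 + 1/2*9/16 + 0*3/16 = 11/32
d_1 = (A=1/4, B=5/16, C=3/32, D=11/32)
  d_2[A] = 1/4*7/16 + 5/16*1/4 + 3/32*1/4 + 11/32*7/16 = 185/512
  d_2[B] = 1/4*1/8 + 5/16*9/16 + 3/32*1/16 + 11/32*5/16 = 41/128
  d_2[C] = 1/4*3/8 + 5/16*1/16 + 3/32*1/8 + 11/32*1/16 = 75/512
  d_2[D] = 1/4*1/16 + 5/16*1/8 + 3/32*9/16 + 11/32*3/16 = 11/64
d_2 = (A=185/512, B=41/128, C=75/512, D=11/64)
  d_3[A] = 185/512*7/16 + 41/128*1/4 + 75/512*1/4 + 11/64*7/16 = 2867/8192
  d_3[B] = 185/512*1/8 + 41/128*9/16 + 75/512*1/16 + 11/64*5/16 = 2361/8192
  d_3[C] = 185/512*3/8 + 41/128*1/16 + 75/512*1/8 + 11/64*1/16 = 189/1024
  d_3[D] = 185/512*1/16 + 41/128*1/8 + 75/512*9/16 + 11/64*3/16 = 363/2048
d_3 = (A=2867/8192, B=2361/8192, C=189/1024, D=363/2048)
  d_4[A] = 2867/8192*7/16 + 2361/8192*1/4 + 189/1024*1/4 + 363/2048*7/16 = 45725/131072
  d_4[B] = 2867/8192*1/8 + 2361/8192*9/16 + 189/1024*1/16 + 363/2048*5/16 = 35755/131072
  d_4[C] = 2867/8192*3/8 + 2361/8192*1/16 + 189/1024*1/8 + 363/2048*1/16 = 24039/131072
  d_4[D] = 2867/8192*1/16 + 2361/8192*1/8 + 189/1024*9/16 + 363/2048*3/16 = 25553/131072
d_4 = (A=45725/131072, B=35755/131072, C=24039/131072, D=25553/131072)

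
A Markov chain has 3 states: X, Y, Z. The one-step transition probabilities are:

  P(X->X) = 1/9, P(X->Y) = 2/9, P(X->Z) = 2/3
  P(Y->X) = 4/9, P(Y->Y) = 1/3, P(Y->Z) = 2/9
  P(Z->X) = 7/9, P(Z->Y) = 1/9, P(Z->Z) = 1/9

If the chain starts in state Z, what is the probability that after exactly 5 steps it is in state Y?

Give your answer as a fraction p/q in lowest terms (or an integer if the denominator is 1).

Computing P^5 by repeated multiplication:
P^1 =
  X: [1/9, 2/9, 2/3]
  Y: [4/9, 1/3, 2/9]
  Z: [7/9, 1/9, 1/9]
P^2 =
  X: [17/27, 14/81, 16/81]
  Y: [10/27, 19/81, 32/81]
  Z: [2/9, 2/9, 5/9]
P^3 =
  X: [73/243, 160/729, 350/729]
  Y: [110/243, 149/729, 250/729]
  Z: [5/9, 5/27, 7/27]
P^4 =
  X: [1103/2187, 1268/6561, 1984/6561]
  Y: [892/2187, 1357/6561, 2528/6561]
  Z: [28/81, 52/243, 107/243]
P^5 =
  X: [7423/19683, 12406/59049, 24374/59049]
  Y: [8600/19683, 11951/59049, 21298/59049]
  Z: [347/729, 431/2187, 715/2187]

(P^5)[Z -> Y] = 431/2187

Answer: 431/2187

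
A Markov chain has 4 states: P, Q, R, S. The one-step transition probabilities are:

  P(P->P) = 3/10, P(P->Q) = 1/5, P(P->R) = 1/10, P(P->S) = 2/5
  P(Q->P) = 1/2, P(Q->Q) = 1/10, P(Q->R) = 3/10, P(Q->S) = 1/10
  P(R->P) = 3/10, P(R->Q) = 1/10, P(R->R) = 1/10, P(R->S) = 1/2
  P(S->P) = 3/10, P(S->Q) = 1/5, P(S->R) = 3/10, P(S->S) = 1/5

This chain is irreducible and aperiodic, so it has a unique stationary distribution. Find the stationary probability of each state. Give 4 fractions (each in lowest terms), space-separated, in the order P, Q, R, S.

The stationary distribution satisfies pi = pi * P, i.e.:
  pi_P = 3/10*pi_P + 1/2*pi_Q + 3/10*pi_R + 3/10*pi_S
  pi_Q = 1/5*pi_P + 1/10*pi_Q + 1/10*pi_R + 1/5*pi_S
  pi_R = 1/10*pi_P + 3/10*pi_Q + 1/10*pi_R + 3/10*pi_S
  pi_S = 2/5*pi_P + 1/10*pi_Q + 1/2*pi_R + 1/5*pi_S
with normalization: pi_P + pi_Q + pi_R + pi_S = 1.

Using the first 3 balance equations plus normalization, the linear system A*pi = b is:
  [-7/10, 1/2, 3/10, 3/10] . pi = 0
  [1/5, -9/10, 1/10, 1/5] . pi = 0
  [1/10, 3/10, -9/10, 3/10] . pi = 0
  [1, 1, 1, 1] . pi = 1

Solving yields:
  pi_P = 219/658
  pi_Q = 54/329
  pi_R = 64/329
  pi_S = 29/94

Verification (pi * P):
  219/658*3/10 + 54/329*1/2 + 64/329*3/10 + 29/94*3/10 = 219/658 = pi_P  (ok)
  219/658*1/5 + 54/329*1/10 + 64/329*1/10 + 29/94*1/5 = 54/329 = pi_Q  (ok)
  219/658*1/10 + 54/329*3/10 + 64/329*1/10 + 29/94*3/10 = 64/329 = pi_R  (ok)
  219/658*2/5 + 54/329*1/10 + 64/329*1/2 + 29/94*1/5 = 29/94 = pi_S  (ok)

Answer: 219/658 54/329 64/329 29/94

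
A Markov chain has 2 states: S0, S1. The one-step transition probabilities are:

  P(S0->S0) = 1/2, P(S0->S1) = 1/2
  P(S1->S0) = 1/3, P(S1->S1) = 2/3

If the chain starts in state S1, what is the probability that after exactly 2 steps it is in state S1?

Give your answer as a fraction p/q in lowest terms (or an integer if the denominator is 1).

Answer: 11/18

Derivation:
Computing P^2 by repeated multiplication:
P^1 =
  S0: [1/2, 1/2]
  S1: [1/3, 2/3]
P^2 =
  S0: [5/12, 7/12]
  S1: [7/18, 11/18]

(P^2)[S1 -> S1] = 11/18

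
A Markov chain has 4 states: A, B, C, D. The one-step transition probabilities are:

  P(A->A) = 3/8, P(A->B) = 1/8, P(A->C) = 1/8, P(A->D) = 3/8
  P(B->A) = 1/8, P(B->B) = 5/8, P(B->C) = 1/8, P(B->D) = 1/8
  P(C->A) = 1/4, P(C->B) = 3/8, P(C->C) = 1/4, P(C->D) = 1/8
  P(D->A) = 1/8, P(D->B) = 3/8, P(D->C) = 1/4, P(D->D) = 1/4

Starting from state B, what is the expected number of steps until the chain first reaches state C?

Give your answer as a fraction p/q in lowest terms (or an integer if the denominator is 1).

Answer: 168/25

Derivation:
Let h_i = expected steps to first reach C from state i.
Boundary: h_C = 0.
First-step equations for the other states:
  h_A = 1 + 3/8*h_A + 1/8*h_B + 1/8*h_C + 3/8*h_D
  h_B = 1 + 1/8*h_A + 5/8*h_B + 1/8*h_C + 1/8*h_D
  h_D = 1 + 1/8*h_A + 3/8*h_B + 1/4*h_C + 1/4*h_D

Substituting h_C = 0 and rearranging gives the linear system (I - Q) h = 1:
  [5/8, -1/8, -3/8] . (h_A, h_B, h_D) = 1
  [-1/8, 3/8, -1/8] . (h_A, h_B, h_D) = 1
  [-1/8, -3/8, 3/4] . (h_A, h_B, h_D) = 1

Solving yields:
  h_A = 32/5
  h_B = 168/25
  h_D = 144/25

Starting state is B, so the expected hitting time is h_B = 168/25.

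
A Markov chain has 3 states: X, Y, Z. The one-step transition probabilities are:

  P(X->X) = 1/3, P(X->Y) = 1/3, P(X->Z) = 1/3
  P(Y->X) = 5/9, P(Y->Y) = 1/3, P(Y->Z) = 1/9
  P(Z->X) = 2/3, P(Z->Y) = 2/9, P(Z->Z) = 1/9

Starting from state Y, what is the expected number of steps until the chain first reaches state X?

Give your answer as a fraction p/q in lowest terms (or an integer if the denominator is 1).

Answer: 81/46

Derivation:
Let h_i = expected steps to first reach X from state i.
Boundary: h_X = 0.
First-step equations for the other states:
  h_Y = 1 + 5/9*h_X + 1/3*h_Y + 1/9*h_Z
  h_Z = 1 + 2/3*h_X + 2/9*h_Y + 1/9*h_Z

Substituting h_X = 0 and rearranging gives the linear system (I - Q) h = 1:
  [2/3, -1/9] . (h_Y, h_Z) = 1
  [-2/9, 8/9] . (h_Y, h_Z) = 1

Solving yields:
  h_Y = 81/46
  h_Z = 36/23

Starting state is Y, so the expected hitting time is h_Y = 81/46.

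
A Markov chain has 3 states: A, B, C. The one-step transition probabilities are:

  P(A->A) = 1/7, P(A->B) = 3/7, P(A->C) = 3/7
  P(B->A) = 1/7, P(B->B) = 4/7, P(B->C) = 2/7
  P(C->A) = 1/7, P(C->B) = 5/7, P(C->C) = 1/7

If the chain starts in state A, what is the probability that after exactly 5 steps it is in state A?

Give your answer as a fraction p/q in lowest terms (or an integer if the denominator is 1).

Answer: 1/7

Derivation:
Computing P^5 by repeated multiplication:
P^1 =
  A: [1/7, 3/7, 3/7]
  B: [1/7, 4/7, 2/7]
  C: [1/7, 5/7, 1/7]
P^2 =
  A: [1/7, 30/49, 12/49]
  B: [1/7, 29/49, 13/49]
  C: [1/7, 4/7, 2/7]
P^3 =
  A: [1/7, 201/343, 93/343]
  B: [1/7, 202/343, 92/343]
  C: [1/7, 29/49, 13/49]
P^4 =
  A: [1/7, 1416/2401, 642/2401]
  B: [1/7, 1415/2401, 643/2401]
  C: [1/7, 202/343, 92/343]
P^5 =
  A: [1/7, 9903/16807, 4503/16807]
  B: [1/7, 9904/16807, 4502/16807]
  C: [1/7, 1415/2401, 643/2401]

(P^5)[A -> A] = 1/7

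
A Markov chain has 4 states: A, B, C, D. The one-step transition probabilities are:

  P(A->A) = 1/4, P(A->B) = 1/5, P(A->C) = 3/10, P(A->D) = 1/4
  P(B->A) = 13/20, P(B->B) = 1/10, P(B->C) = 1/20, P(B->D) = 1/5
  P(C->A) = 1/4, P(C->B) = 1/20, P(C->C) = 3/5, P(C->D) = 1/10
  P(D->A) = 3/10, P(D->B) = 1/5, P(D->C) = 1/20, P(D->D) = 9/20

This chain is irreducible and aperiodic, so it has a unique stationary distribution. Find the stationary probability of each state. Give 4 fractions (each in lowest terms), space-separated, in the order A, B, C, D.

The stationary distribution satisfies pi = pi * P, i.e.:
  pi_A = 1/4*pi_A + 13/20*pi_B + 1/4*pi_C + 3/10*pi_D
  pi_B = 1/5*pi_A + 1/10*pi_B + 1/20*pi_C + 1/5*pi_D
  pi_C = 3/10*pi_A + 1/20*pi_B + 3/5*pi_C + 1/20*pi_D
  pi_D = 1/4*pi_A + 1/5*pi_B + 1/10*pi_C + 9/20*pi_D
with normalization: pi_A + pi_B + pi_C + pi_D = 1.

Using the first 3 balance equations plus normalization, the linear system A*pi = b is:
  [-3/4, 13/20, 1/4, 3/10] . pi = 0
  [1/5, -9/10, 1/20, 1/5] . pi = 0
  [3/10, 1/20, -2/5, 1/20] . pi = 0
  [1, 1, 1, 1] . pi = 1

Solving yields:
  pi_A = 1397/4373
  pi_B = 623/4373
  pi_C = 1262/4373
  pi_D = 1091/4373

Verification (pi * P):
  1397/4373*1/4 + 623/4373*13/20 + 1262/4373*1/4 + 1091/4373*3/10 = 1397/4373 = pi_A  (ok)
  1397/4373*1/5 + 623/4373*1/10 + 1262/4373*1/20 + 1091/4373*1/5 = 623/4373 = pi_B  (ok)
  1397/4373*3/10 + 623/4373*1/20 + 1262/4373*3/5 + 1091/4373*1/20 = 1262/4373 = pi_C  (ok)
  1397/4373*1/4 + 623/4373*1/5 + 1262/4373*1/10 + 1091/4373*9/20 = 1091/4373 = pi_D  (ok)

Answer: 1397/4373 623/4373 1262/4373 1091/4373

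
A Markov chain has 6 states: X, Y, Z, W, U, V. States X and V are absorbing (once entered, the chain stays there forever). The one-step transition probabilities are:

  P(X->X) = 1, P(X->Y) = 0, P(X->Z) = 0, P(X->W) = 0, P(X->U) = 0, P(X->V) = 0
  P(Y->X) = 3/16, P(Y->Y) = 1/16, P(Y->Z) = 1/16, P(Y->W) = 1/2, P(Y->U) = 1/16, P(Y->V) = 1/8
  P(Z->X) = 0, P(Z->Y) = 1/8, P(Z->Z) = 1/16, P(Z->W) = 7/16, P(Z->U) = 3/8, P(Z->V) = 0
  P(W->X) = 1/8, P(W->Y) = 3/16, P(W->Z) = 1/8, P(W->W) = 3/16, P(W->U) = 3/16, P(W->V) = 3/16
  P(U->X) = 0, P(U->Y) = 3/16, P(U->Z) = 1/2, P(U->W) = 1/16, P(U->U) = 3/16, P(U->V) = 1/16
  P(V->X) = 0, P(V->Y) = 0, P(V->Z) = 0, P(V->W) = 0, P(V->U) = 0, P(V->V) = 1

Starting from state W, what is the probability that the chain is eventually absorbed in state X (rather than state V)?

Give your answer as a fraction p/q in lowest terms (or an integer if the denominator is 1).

Let a_i = P(absorbed in X | start in state i).
Boundary conditions: a_X = 1, a_V = 0.
For each transient state i, a_i = sum_j P(i->j) * a_j:
  a_Y = 3/16*a_X + 1/16*a_Y + 1/16*a_Z + 1/2*a_W + 1/16*a_U + 1/8*a_V
  a_Z = 0*a_X + 1/8*a_Y + 1/16*a_Z + 7/16*a_W + 3/8*a_U + 0*a_V
  a_W = 1/8*a_X + 3/16*a_Y + 1/8*a_Z + 3/16*a_W + 3/16*a_U + 3/16*a_V
  a_U = 0*a_X + 3/16*a_Y + 1/2*a_Z + 1/16*a_W + 3/16*a_U + 1/16*a_V

Substituting a_X = 1 and a_V = 0, rearrange to (I - Q) a = r where r[i] = P(i -> X):
  [15/16, -1/16, -1/2, -1/16] . (a_Y, a_Z, a_W, a_U) = 3/16
  [-1/8, 15/16, -7/16, -3/8] . (a_Y, a_Z, a_W, a_U) = 0
  [-3/16, -1/8, 13/16, -3/16] . (a_Y, a_Z, a_W, a_U) = 1/8
  [-3/16, -1/2, -1/16, 13/16] . (a_Y, a_Z, a_W, a_U) = 0

Solving yields:
  a_Y = 25/52
  a_Z = 11/26
  a_W = 11/26
  a_U = 21/52

Starting state is W, so the absorption probability is a_W = 11/26.

Answer: 11/26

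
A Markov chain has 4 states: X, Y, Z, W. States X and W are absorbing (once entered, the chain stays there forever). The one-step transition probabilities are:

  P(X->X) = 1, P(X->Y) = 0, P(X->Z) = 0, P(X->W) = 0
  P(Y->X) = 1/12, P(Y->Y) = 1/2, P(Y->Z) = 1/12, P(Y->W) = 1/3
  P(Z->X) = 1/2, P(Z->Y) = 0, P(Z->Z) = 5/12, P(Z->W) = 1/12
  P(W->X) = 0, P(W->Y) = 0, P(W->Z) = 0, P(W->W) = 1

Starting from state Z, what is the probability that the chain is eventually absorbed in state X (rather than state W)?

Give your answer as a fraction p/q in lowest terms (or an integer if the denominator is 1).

Answer: 6/7

Derivation:
Let a_i = P(absorbed in X | start in state i).
Boundary conditions: a_X = 1, a_W = 0.
For each transient state i, a_i = sum_j P(i->j) * a_j:
  a_Y = 1/12*a_X + 1/2*a_Y + 1/12*a_Z + 1/3*a_W
  a_Z = 1/2*a_X + 0*a_Y + 5/12*a_Z + 1/12*a_W

Substituting a_X = 1 and a_W = 0, rearrange to (I - Q) a = r where r[i] = P(i -> X):
  [1/2, -1/12] . (a_Y, a_Z) = 1/12
  [0, 7/12] . (a_Y, a_Z) = 1/2

Solving yields:
  a_Y = 13/42
  a_Z = 6/7

Starting state is Z, so the absorption probability is a_Z = 6/7.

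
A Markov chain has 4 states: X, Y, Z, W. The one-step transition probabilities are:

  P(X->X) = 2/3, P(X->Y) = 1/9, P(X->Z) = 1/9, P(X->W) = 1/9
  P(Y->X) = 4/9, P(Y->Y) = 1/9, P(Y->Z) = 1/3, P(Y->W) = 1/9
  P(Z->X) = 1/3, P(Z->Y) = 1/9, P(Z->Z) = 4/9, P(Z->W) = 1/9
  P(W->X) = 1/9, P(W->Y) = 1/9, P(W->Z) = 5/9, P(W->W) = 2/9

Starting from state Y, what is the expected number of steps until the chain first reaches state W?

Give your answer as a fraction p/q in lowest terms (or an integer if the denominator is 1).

Let h_i = expected steps to first reach W from state i.
Boundary: h_W = 0.
First-step equations for the other states:
  h_X = 1 + 2/3*h_X + 1/9*h_Y + 1/9*h_Z + 1/9*h_W
  h_Y = 1 + 4/9*h_X + 1/9*h_Y + 1/3*h_Z + 1/9*h_W
  h_Z = 1 + 1/3*h_X + 1/9*h_Y + 4/9*h_Z + 1/9*h_W

Substituting h_W = 0 and rearranging gives the linear system (I - Q) h = 1:
  [1/3, -1/9, -1/9] . (h_X, h_Y, h_Z) = 1
  [-4/9, 8/9, -1/3] . (h_X, h_Y, h_Z) = 1
  [-1/3, -1/9, 5/9] . (h_X, h_Y, h_Z) = 1

Solving yields:
  h_X = 9
  h_Y = 9
  h_Z = 9

Starting state is Y, so the expected hitting time is h_Y = 9.

Answer: 9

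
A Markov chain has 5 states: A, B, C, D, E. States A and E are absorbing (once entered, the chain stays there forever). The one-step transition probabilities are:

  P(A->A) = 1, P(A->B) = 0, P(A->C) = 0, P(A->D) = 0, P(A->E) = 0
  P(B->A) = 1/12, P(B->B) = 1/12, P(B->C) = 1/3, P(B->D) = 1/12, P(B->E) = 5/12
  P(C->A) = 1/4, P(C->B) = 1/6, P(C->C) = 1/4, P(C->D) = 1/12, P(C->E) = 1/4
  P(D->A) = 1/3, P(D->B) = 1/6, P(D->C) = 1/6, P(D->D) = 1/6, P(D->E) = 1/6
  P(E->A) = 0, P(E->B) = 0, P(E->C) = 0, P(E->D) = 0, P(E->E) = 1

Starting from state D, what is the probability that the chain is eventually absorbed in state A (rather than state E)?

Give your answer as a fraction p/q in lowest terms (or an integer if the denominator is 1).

Let a_i = P(absorbed in A | start in state i).
Boundary conditions: a_A = 1, a_E = 0.
For each transient state i, a_i = sum_j P(i->j) * a_j:
  a_B = 1/12*a_A + 1/12*a_B + 1/3*a_C + 1/12*a_D + 5/12*a_E
  a_C = 1/4*a_A + 1/6*a_B + 1/4*a_C + 1/12*a_D + 1/4*a_E
  a_D = 1/3*a_A + 1/6*a_B + 1/6*a_C + 1/6*a_D + 1/6*a_E

Substituting a_A = 1 and a_E = 0, rearrange to (I - Q) a = r where r[i] = P(i -> A):
  [11/12, -1/3, -1/12] . (a_B, a_C, a_D) = 1/12
  [-1/6, 3/4, -1/12] . (a_B, a_C, a_D) = 1/4
  [-1/6, -1/6, 5/6] . (a_B, a_C, a_D) = 1/3

Solving yields:
  a_B = 133/429
  a_C = 199/429
  a_D = 238/429

Starting state is D, so the absorption probability is a_D = 238/429.

Answer: 238/429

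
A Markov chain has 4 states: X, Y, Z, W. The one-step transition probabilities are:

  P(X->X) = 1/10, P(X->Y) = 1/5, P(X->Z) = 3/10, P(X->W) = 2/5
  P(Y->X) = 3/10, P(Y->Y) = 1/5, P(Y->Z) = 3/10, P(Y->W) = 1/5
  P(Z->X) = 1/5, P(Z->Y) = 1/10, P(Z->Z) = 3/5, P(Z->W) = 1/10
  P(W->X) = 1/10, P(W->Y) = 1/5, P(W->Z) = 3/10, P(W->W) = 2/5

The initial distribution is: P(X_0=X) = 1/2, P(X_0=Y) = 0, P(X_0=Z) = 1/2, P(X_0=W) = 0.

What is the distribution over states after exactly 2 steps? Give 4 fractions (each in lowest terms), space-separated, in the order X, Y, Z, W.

Propagating the distribution step by step (d_{t+1} = d_t * P):
d_0 = (X=1/2, Y=0, Z=1/2, W=0)
  d_1[X] = 1/2*1/10 + 0*3/10 + 1/2*1/5 + 0*1/10 = 3/20
  d_1[Y] = 1/2*1/5 + 0*1/5 + 1/2*1/10 + 0*1/5 = 3/20
  d_1[Z] = 1/2*3/10 + 0*3/10 + 1/2*3/5 + 0*3/10 = 9/20
  d_1[W] = 1/2*2/5 + 0*1/5 + 1/2*1/10 + 0*2/5 = 1/4
d_1 = (X=3/20, Y=3/20, Z=9/20, W=1/4)
  d_2[X] = 3/20*1/10 + 3/20*3/10 + 9/20*1/5 + 1/4*1/10 = 7/40
  d_2[Y] = 3/20*1/5 + 3/20*1/5 + 9/20*1/10 + 1/4*1/5 = 31/200
  d_2[Z] = 3/20*3/10 + 3/20*3/10 + 9/20*3/5 + 1/4*3/10 = 87/200
  d_2[W] = 3/20*2/5 + 3/20*1/5 + 9/20*1/10 + 1/4*2/5 = 47/200
d_2 = (X=7/40, Y=31/200, Z=87/200, W=47/200)

Answer: 7/40 31/200 87/200 47/200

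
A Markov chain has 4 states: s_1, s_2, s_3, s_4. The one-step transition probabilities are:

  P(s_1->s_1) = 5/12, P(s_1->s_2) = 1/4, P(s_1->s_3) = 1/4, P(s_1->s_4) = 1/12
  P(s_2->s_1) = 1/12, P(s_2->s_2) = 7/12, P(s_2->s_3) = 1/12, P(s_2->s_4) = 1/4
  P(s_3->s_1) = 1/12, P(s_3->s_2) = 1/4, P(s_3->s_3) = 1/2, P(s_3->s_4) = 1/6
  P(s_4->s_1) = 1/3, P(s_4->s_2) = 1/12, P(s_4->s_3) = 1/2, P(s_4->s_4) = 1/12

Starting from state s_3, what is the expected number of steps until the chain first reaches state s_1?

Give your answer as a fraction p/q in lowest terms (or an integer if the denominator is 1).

Answer: 1272/163

Derivation:
Let h_i = expected steps to first reach s_1 from state i.
Boundary: h_s_1 = 0.
First-step equations for the other states:
  h_s_2 = 1 + 1/12*h_s_1 + 7/12*h_s_2 + 1/12*h_s_3 + 1/4*h_s_4
  h_s_3 = 1 + 1/12*h_s_1 + 1/4*h_s_2 + 1/2*h_s_3 + 1/6*h_s_4
  h_s_4 = 1 + 1/3*h_s_1 + 1/12*h_s_2 + 1/2*h_s_3 + 1/12*h_s_4

Substituting h_s_1 = 0 and rearranging gives the linear system (I - Q) h = 1:
  [5/12, -1/12, -1/4] . (h_s_2, h_s_3, h_s_4) = 1
  [-1/4, 1/2, -1/6] . (h_s_2, h_s_3, h_s_4) = 1
  [-1/12, -1/2, 11/12] . (h_s_2, h_s_3, h_s_4) = 1

Solving yields:
  h_s_2 = 1236/163
  h_s_3 = 1272/163
  h_s_4 = 984/163

Starting state is s_3, so the expected hitting time is h_s_3 = 1272/163.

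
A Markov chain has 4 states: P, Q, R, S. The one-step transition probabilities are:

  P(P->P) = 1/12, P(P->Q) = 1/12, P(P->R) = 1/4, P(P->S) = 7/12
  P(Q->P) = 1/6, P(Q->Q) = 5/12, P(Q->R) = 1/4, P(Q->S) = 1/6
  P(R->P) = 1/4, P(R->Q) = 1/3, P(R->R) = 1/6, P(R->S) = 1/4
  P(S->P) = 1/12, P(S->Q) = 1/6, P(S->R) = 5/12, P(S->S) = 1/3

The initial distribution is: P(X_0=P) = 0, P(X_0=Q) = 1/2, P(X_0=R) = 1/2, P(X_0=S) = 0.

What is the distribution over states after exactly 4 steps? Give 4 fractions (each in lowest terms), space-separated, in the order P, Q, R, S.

Propagating the distribution step by step (d_{t+1} = d_t * P):
d_0 = (P=0, Q=1/2, R=1/2, S=0)
  d_1[P] = 0*1/12 + 1/2*1/6 + 1/2*1/4 + 0*1/12 = 5/24
  d_1[Q] = 0*1/12 + 1/2*5/12 + 1/2*1/3 + 0*1/6 = 3/8
  d_1[R] = 0*1/4 + 1/2*1/4 + 1/2*1/6 + 0*5/12 = 5/24
  d_1[S] = 0*7/12 + 1/2*1/6 + 1/2*1/4 + 0*1/3 = 5/24
d_1 = (P=5/24, Q=3/8, R=5/24, S=5/24)
  d_2[P] = 5/24*1/12 + 3/8*1/6 + 5/24*1/4 + 5/24*1/12 = 43/288
  d_2[Q] = 5/24*1/12 + 3/8*5/12 + 5/24*1/3 + 5/24*1/6 = 5/18
  d_2[R] = 5/24*1/4 + 3/8*1/4 + 5/24*1/6 + 5/24*5/12 = 77/288
  d_2[S] = 5/24*7/12 + 3/8*1/6 + 5/24*1/4 + 5/24*1/3 = 11/36
d_2 = (P=43/288, Q=5/18, R=77/288, S=11/36)
  d_3[P] = 43/288*1/12 + 5/18*1/6 + 77/288*1/4 + 11/36*1/12 = 29/192
  d_3[Q] = 43/288*1/12 + 5/18*5/12 + 77/288*1/3 + 11/36*1/6 = 103/384
  d_3[R] = 43/288*1/4 + 5/18*1/4 + 77/288*1/6 + 11/36*5/12 = 107/384
  d_3[S] = 43/288*7/12 + 5/18*1/6 + 77/288*1/4 + 11/36*1/3 = 29/96
d_3 = (P=29/192, Q=103/384, R=107/384, S=29/96)
  d_4[P] = 29/192*1/12 + 103/384*1/6 + 107/384*1/4 + 29/96*1/12 = 701/4608
  d_4[Q] = 29/192*1/12 + 103/384*5/12 + 107/384*1/3 + 29/96*1/6 = 137/512
  d_4[R] = 29/192*1/4 + 103/384*1/4 + 107/384*1/6 + 29/96*5/12 = 1277/4608
  d_4[S] = 29/192*7/12 + 103/384*1/6 + 107/384*1/4 + 29/96*1/3 = 1397/4608
d_4 = (P=701/4608, Q=137/512, R=1277/4608, S=1397/4608)

Answer: 701/4608 137/512 1277/4608 1397/4608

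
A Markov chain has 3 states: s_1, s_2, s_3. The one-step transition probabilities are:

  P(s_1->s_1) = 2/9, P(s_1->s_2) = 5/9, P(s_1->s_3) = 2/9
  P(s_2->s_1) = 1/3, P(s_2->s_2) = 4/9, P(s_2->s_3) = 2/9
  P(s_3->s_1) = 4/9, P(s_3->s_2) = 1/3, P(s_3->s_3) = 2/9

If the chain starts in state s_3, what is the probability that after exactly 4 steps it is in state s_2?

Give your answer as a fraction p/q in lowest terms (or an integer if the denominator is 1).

Answer: 2990/6561

Derivation:
Computing P^4 by repeated multiplication:
P^1 =
  s_1: [2/9, 5/9, 2/9]
  s_2: [1/3, 4/9, 2/9]
  s_3: [4/9, 1/3, 2/9]
P^2 =
  s_1: [1/3, 4/9, 2/9]
  s_2: [26/81, 37/81, 2/9]
  s_3: [25/81, 38/81, 2/9]
P^3 =
  s_1: [26/81, 37/81, 2/9]
  s_2: [235/729, 332/729, 2/9]
  s_3: [236/729, 331/729, 2/9]
P^4 =
  s_1: [235/729, 332/729, 2/9]
  s_2: [2114/6561, 2989/6561, 2/9]
  s_3: [2113/6561, 2990/6561, 2/9]

(P^4)[s_3 -> s_2] = 2990/6561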